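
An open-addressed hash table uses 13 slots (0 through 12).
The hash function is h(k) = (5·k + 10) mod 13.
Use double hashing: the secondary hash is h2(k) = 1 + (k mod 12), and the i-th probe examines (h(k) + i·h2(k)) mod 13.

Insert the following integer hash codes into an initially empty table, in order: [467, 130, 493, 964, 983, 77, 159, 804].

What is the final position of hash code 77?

467 hashes to 5; slot 5 is free → place at 5.
130 hashes to 10; slot 10 is free → place at 10.
493 hashes to 5, h2=2; 5 taken → place at 7.
964 hashes to 7, h2=5; 7 taken → place at 12.
983 hashes to 11; slot 11 is free → place at 11.
77 hashes to 5, h2=6; 5,11 taken → place at 4.
159 hashes to 12, h2=4; 12 taken → place at 3.
804 hashes to 0; slot 0 is free → place at 0.
Table: [804, _, _, 159, 77, 467, _, 493, _, _, 130, 983, 964]

4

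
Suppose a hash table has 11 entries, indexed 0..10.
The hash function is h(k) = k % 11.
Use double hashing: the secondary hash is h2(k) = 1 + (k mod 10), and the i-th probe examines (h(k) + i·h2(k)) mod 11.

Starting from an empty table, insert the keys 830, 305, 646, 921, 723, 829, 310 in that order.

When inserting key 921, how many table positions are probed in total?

2

830: h=5 => slot 5
305: h=8 => slot 8
646: h=8, h2=7, probe 8,4 => slot 4
921: h=8, h2=2, probe 8,10 => slot 10
723: h=8, h2=4, probe 8,1 => slot 1
829: h=4, h2=10, probe 4,3 => slot 3
310: h=2 => slot 2
Table: [—, 723, 310, 829, 646, 830, —, —, 305, —, 921]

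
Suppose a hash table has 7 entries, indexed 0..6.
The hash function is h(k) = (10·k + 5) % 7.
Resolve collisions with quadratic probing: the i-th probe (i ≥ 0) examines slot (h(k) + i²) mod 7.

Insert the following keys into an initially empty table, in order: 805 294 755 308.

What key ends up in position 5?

805: h=5 => slot 5
294: h=5, probe 5,6 => slot 6
755: h=2 => slot 2
308: h=5, probe 5,6,2,0 => slot 0
Table: [308, —, 755, —, —, 805, 294]

805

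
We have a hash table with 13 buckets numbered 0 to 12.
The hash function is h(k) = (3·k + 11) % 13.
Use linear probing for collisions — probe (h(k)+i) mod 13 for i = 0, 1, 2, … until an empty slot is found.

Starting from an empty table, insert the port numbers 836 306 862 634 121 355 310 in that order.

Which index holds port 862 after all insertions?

11

836 hashes to 10; slot 10 is free => place at 10.
306 hashes to 6; slot 6 is free => place at 6.
862 hashes to 10; 10 taken => place at 11.
634 hashes to 2; slot 2 is free => place at 2.
121 hashes to 10; 10,11 taken => place at 12.
355 hashes to 10; 10,11,12 taken => place at 0.
310 hashes to 5; slot 5 is free => place at 5.
Table: [355, _, 634, _, _, 310, 306, _, _, _, 836, 862, 121]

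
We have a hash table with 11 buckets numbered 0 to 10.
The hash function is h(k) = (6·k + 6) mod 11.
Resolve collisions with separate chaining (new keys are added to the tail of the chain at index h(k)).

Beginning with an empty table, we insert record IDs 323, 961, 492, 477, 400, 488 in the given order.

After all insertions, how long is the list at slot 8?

5

323 → bucket 8
961 → bucket 8 (collision)
492 → bucket 10
477 → bucket 8 (collision)
400 → bucket 8 (collision)
488 → bucket 8 (collision)
Final buckets:
0: —
1: —
2: —
3: —
4: —
5: —
6: —
7: —
8: 323 -> 961 -> 477 -> 400 -> 488
9: —
10: 492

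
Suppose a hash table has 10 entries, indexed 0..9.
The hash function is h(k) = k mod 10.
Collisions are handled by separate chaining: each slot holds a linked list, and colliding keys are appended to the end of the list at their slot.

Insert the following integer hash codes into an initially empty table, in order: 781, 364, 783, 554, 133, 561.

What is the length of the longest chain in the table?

2

Insert 781: h=1, bucket 1 empty -> new chain.
Insert 364: h=4, bucket 4 empty -> new chain.
Insert 783: h=3, bucket 3 empty -> new chain.
Insert 554: h=4, bucket 4 nonempty -> append to chain.
Insert 133: h=3, bucket 3 nonempty -> append to chain.
Insert 561: h=1, bucket 1 nonempty -> append to chain.
Final buckets:
0: _
1: 781 -> 561
2: _
3: 783 -> 133
4: 364 -> 554
5: _
6: _
7: _
8: _
9: _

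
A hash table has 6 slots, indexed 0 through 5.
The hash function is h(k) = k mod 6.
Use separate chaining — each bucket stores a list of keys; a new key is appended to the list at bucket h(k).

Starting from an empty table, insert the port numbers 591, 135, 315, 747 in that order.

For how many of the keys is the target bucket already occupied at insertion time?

591 → bucket 3
135 → bucket 3 (collision)
315 → bucket 3 (collision)
747 → bucket 3 (collision)
Final buckets:
0: —
1: —
2: —
3: 591 -> 135 -> 315 -> 747
4: —
5: —

3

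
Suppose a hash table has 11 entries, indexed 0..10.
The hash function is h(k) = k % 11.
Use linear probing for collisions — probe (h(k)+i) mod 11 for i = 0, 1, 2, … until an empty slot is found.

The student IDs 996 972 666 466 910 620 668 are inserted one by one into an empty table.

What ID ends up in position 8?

996: h=6 → slot 6
972: h=4 → slot 4
666: h=6, probe 6,7 → slot 7
466: h=4, probe 4,5 → slot 5
910: h=8 → slot 8
620: h=4, probe 4,5,6,7,8,9 → slot 9
668: h=8, probe 8,9,10 → slot 10
Table: [∅, ∅, ∅, ∅, 972, 466, 996, 666, 910, 620, 668]

910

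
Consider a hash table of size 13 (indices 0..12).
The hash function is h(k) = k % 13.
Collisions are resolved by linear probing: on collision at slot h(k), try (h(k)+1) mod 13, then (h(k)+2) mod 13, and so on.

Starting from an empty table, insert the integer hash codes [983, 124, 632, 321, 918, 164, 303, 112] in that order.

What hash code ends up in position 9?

983 hashes to 8; slot 8 is free => place at 8.
124 hashes to 7; slot 7 is free => place at 7.
632 hashes to 8; 8 taken => place at 9.
321 hashes to 9; 9 taken => place at 10.
918 hashes to 8; 8,9,10 taken => place at 11.
164 hashes to 8; 8,9,10,11 taken => place at 12.
303 hashes to 4; slot 4 is free => place at 4.
112 hashes to 8; 8,9,10,11,12 taken => place at 0.
Table: [112, -, -, -, 303, -, -, 124, 983, 632, 321, 918, 164]

632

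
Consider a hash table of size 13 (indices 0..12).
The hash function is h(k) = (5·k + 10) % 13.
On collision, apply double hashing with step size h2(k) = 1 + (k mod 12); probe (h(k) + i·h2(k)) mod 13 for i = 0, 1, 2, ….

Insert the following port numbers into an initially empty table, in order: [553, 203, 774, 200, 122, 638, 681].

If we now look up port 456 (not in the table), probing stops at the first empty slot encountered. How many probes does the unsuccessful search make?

3

553 hashes to 6; slot 6 is free => place at 6.
203 hashes to 11; slot 11 is free => place at 11.
774 hashes to 6, h2=7; 6 taken => place at 0.
200 hashes to 9; slot 9 is free => place at 9.
122 hashes to 9, h2=3; 9 taken => place at 12.
638 hashes to 2; slot 2 is free => place at 2.
681 hashes to 9, h2=10; 9,6 taken => place at 3.
Table: [774, ∅, 638, 681, ∅, ∅, 553, ∅, ∅, 200, ∅, 203, 122]
Lookup 456: h=2, h2=1, probe 2,3,4 → slot 4 empty, not found.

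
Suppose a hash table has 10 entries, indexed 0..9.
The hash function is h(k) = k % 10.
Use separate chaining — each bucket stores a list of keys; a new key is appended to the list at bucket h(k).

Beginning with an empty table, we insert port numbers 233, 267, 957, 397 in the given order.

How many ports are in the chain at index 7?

233 → bucket 3
267 → bucket 7
957 → bucket 7 (collision)
397 → bucket 7 (collision)
Final buckets:
0: _
1: _
2: _
3: 233
4: _
5: _
6: _
7: 267 -> 957 -> 397
8: _
9: _

3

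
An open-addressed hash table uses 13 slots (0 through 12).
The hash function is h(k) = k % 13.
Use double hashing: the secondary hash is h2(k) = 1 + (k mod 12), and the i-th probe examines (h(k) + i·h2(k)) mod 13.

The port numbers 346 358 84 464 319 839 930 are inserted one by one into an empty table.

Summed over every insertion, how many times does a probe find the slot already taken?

346 hashes to 8; slot 8 is free => place at 8.
358 hashes to 7; slot 7 is free => place at 7.
84 hashes to 6; slot 6 is free => place at 6.
464 hashes to 9; slot 9 is free => place at 9.
319 hashes to 7, h2=8; 7 taken => place at 2.
839 hashes to 7, h2=12; 7,6 taken => place at 5.
930 hashes to 7, h2=7; 7 taken => place at 1.
Table: [_, 930, 319, _, _, 839, 84, 358, 346, 464, _, _, _]

4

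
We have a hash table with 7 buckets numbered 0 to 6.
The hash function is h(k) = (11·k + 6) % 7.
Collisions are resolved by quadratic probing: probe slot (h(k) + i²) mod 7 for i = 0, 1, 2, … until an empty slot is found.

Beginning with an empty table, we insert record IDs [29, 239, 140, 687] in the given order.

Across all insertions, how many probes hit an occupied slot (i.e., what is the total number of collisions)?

3

29: h=3 => slot 3
239: h=3, probe 3,4 => slot 4
140: h=6 => slot 6
687: h=3, probe 3,4,0 => slot 0
Table: [687, ∅, ∅, 29, 239, ∅, 140]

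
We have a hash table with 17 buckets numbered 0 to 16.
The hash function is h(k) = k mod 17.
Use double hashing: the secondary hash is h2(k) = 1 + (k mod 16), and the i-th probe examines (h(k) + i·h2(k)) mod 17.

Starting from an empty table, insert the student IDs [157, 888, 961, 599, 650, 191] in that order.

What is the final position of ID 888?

157 hashes to 4; slot 4 is free -> place at 4.
888 hashes to 4, h2=9; 4 taken -> place at 13.
961 hashes to 9; slot 9 is free -> place at 9.
599 hashes to 4, h2=8; 4 taken -> place at 12.
650 hashes to 4, h2=11; 4 taken -> place at 15.
191 hashes to 4, h2=16; 4 taken -> place at 3.
Table: [-, -, -, 191, 157, -, -, -, -, 961, -, -, 599, 888, -, 650, -]

13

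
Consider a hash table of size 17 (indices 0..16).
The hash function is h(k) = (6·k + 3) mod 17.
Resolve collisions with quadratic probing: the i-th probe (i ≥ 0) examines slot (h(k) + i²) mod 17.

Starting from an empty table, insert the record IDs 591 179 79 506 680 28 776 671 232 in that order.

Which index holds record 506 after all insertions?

14

591: h=13 => slot 13
179: h=6 => slot 6
79: h=1 => slot 1
506: h=13, probe 13,14 => slot 14
680: h=3 => slot 3
28: h=1, probe 1,2 => slot 2
776: h=1, probe 1,2,5 => slot 5
671: h=0 => slot 0
232: h=1, probe 1,2,5,10 => slot 10
Table: [671, 79, 28, 680, -, 776, 179, -, -, -, 232, -, -, 591, 506, -, -]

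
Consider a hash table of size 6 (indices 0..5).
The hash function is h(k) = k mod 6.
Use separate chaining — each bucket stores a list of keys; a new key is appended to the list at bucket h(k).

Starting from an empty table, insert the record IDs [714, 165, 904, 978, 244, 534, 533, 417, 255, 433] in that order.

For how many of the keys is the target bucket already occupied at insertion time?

5

Insert 714: h=0, bucket 0 empty → new chain.
Insert 165: h=3, bucket 3 empty → new chain.
Insert 904: h=4, bucket 4 empty → new chain.
Insert 978: h=0, bucket 0 nonempty → append to chain.
Insert 244: h=4, bucket 4 nonempty → append to chain.
Insert 534: h=0, bucket 0 nonempty → append to chain.
Insert 533: h=5, bucket 5 empty → new chain.
Insert 417: h=3, bucket 3 nonempty → append to chain.
Insert 255: h=3, bucket 3 nonempty → append to chain.
Insert 433: h=1, bucket 1 empty → new chain.
Final buckets:
0: 714 -> 978 -> 534
1: 433
2: -
3: 165 -> 417 -> 255
4: 904 -> 244
5: 533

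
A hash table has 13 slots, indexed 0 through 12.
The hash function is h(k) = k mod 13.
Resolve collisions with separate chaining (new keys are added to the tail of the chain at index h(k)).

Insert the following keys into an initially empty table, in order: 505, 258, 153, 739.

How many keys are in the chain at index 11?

Insert 505: h=11, bucket 11 empty → new chain.
Insert 258: h=11, bucket 11 nonempty → append to chain.
Insert 153: h=10, bucket 10 empty → new chain.
Insert 739: h=11, bucket 11 nonempty → append to chain.
Final buckets:
0: .
1: .
2: .
3: .
4: .
5: .
6: .
7: .
8: .
9: .
10: 153
11: 505 -> 258 -> 739
12: .

3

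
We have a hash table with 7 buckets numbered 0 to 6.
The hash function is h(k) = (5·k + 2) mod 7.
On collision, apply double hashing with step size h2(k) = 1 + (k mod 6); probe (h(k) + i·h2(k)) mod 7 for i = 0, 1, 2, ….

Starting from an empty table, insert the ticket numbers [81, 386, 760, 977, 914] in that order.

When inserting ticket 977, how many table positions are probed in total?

81: h=1 => slot 1
386: h=0 => slot 0
760: h=1, h2=5, probe 1,6 => slot 6
977: h=1, h2=6, probe 1,0,6,5 => slot 5
914: h=1, h2=3, probe 1,4 => slot 4
Table: [386, 81, —, —, 914, 977, 760]

4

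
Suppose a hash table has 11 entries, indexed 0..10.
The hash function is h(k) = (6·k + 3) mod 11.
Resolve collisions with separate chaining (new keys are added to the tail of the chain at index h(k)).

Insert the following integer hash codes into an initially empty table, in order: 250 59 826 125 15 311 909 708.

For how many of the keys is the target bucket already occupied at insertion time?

3

250 -> bucket 7
59 -> bucket 5
826 -> bucket 9
125 -> bucket 5 (collision)
15 -> bucket 5 (collision)
311 -> bucket 10
909 -> bucket 1
708 -> bucket 5 (collision)
Final buckets:
0: ∅
1: 909
2: ∅
3: ∅
4: ∅
5: 59 -> 125 -> 15 -> 708
6: ∅
7: 250
8: ∅
9: 826
10: 311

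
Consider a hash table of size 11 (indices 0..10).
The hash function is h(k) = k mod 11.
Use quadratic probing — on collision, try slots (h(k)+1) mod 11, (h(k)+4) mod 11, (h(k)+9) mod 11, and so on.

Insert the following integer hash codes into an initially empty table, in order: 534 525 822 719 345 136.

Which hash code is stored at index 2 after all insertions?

136

Insert 534: h=6, slot 6 empty -> index 6.
Insert 525: h=8, slot 8 empty -> index 8.
Insert 822: h=8, slot 8 occupied -> index 9.
Insert 719: h=4, slot 4 empty -> index 4.
Insert 345: h=4, slot 4 occupied -> index 5.
Insert 136: h=4, slots 4,5,8 occupied -> index 2.
Table: [_, _, 136, _, 719, 345, 534, _, 525, 822, _]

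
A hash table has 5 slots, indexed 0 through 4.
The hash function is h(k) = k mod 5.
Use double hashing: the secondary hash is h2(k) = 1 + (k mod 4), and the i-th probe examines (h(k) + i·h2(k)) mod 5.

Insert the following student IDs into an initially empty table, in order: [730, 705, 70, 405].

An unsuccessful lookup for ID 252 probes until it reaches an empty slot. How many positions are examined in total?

5

Insert 730: h=0, slot 0 empty -> index 0.
Insert 705: h=0, h2=2, slot 0 occupied -> index 2.
Insert 70: h=0, h2=3, slot 0 occupied -> index 3.
Insert 405: h=0, h2=2, slots 0,2 occupied -> index 4.
Table: [730, ., 705, 70, 405]
Lookup 252: h=2, h2=1, probe 2,3,4,0,1 → slot 1 empty, not found.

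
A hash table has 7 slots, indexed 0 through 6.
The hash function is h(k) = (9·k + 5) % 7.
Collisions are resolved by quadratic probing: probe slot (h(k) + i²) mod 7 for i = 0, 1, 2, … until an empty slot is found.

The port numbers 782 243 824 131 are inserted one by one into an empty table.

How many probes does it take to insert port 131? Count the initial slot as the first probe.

782: h=1 -> slot 1
243: h=1, probe 1,2 -> slot 2
824: h=1, probe 1,2,5 -> slot 5
131: h=1, probe 1,2,5,3 -> slot 3
Table: [_, 782, 243, 131, _, 824, _]

4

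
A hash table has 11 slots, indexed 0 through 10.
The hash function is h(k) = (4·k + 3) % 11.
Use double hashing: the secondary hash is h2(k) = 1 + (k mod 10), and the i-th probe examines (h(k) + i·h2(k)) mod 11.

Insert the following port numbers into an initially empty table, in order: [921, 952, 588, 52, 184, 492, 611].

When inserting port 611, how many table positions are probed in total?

Insert 921: h=2, slot 2 empty → index 2.
Insert 952: h=5, slot 5 empty → index 5.
Insert 588: h=1, slot 1 empty → index 1.
Insert 52: h=2, h2=3, slots 2,5 occupied → index 8.
Insert 184: h=2, h2=5, slot 2 occupied → index 7.
Insert 492: h=2, h2=3, slots 2,5,8 occupied → index 0.
Insert 611: h=5, h2=2, slots 5,7 occupied → index 9.
Table: [492, 588, 921, _, _, 952, _, 184, 52, 611, _]

3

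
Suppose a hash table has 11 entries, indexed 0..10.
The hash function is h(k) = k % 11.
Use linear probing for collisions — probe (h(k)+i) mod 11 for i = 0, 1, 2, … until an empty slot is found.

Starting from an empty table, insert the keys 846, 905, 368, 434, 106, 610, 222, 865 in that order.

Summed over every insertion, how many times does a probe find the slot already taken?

Insert 846: h=10, slot 10 empty -> index 10.
Insert 905: h=3, slot 3 empty -> index 3.
Insert 368: h=5, slot 5 empty -> index 5.
Insert 434: h=5, slot 5 occupied -> index 6.
Insert 106: h=7, slot 7 empty -> index 7.
Insert 610: h=5, slots 5,6,7 occupied -> index 8.
Insert 222: h=2, slot 2 empty -> index 2.
Insert 865: h=7, slots 7,8 occupied -> index 9.
Table: [-, -, 222, 905, -, 368, 434, 106, 610, 865, 846]

6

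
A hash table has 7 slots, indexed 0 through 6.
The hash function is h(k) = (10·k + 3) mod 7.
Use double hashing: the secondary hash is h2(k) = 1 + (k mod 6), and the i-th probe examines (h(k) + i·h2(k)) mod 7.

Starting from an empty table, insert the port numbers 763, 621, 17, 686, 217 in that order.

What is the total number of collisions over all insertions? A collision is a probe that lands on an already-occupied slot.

Insert 763: h=3, slot 3 empty => index 3.
Insert 621: h=4, slot 4 empty => index 4.
Insert 17: h=5, slot 5 empty => index 5.
Insert 686: h=3, h2=3, slot 3 occupied => index 6.
Insert 217: h=3, h2=2, slots 3,5 occupied => index 0.
Table: [217, —, —, 763, 621, 17, 686]

3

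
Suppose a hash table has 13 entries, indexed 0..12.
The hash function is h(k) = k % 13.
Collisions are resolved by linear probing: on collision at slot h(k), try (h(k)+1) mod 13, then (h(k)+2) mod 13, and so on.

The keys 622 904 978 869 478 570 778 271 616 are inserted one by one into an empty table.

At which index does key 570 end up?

622 hashes to 11; slot 11 is free -> place at 11.
904 hashes to 7; slot 7 is free -> place at 7.
978 hashes to 3; slot 3 is free -> place at 3.
869 hashes to 11; 11 taken -> place at 12.
478 hashes to 10; slot 10 is free -> place at 10.
570 hashes to 11; 11,12 taken -> place at 0.
778 hashes to 11; 11,12,0 taken -> place at 1.
271 hashes to 11; 11,12,0,1 taken -> place at 2.
616 hashes to 5; slot 5 is free -> place at 5.
Table: [570, 778, 271, 978, -, 616, -, 904, -, -, 478, 622, 869]

0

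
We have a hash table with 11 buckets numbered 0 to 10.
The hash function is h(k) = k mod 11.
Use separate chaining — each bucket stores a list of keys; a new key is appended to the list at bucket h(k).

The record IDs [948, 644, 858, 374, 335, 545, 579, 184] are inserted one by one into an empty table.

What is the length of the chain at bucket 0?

Insert 948: h=2, bucket 2 empty -> new chain.
Insert 644: h=6, bucket 6 empty -> new chain.
Insert 858: h=0, bucket 0 empty -> new chain.
Insert 374: h=0, bucket 0 nonempty -> append to chain.
Insert 335: h=5, bucket 5 empty -> new chain.
Insert 545: h=6, bucket 6 nonempty -> append to chain.
Insert 579: h=7, bucket 7 empty -> new chain.
Insert 184: h=8, bucket 8 empty -> new chain.
Final buckets:
0: 858 -> 374
1: -
2: 948
3: -
4: -
5: 335
6: 644 -> 545
7: 579
8: 184
9: -
10: -

2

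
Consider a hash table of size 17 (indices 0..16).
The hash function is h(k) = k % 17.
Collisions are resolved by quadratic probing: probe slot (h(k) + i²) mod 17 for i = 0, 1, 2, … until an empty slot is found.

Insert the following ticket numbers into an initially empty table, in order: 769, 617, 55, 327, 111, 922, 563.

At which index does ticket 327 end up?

769: h=4 -> slot 4
617: h=5 -> slot 5
55: h=4, probe 4,5,8 -> slot 8
327: h=4, probe 4,5,8,13 -> slot 13
111: h=9 -> slot 9
922: h=4, probe 4,5,8,13,3 -> slot 3
563: h=2 -> slot 2
Table: [—, —, 563, 922, 769, 617, —, —, 55, 111, —, —, —, 327, —, —, —]

13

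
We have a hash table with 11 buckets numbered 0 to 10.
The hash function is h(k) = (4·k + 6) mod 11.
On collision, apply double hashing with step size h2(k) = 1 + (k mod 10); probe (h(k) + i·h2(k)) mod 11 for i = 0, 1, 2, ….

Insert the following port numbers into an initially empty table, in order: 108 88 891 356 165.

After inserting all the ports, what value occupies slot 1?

108: h=9 → slot 9
88: h=6 → slot 6
891: h=6, h2=2, probe 6,8 → slot 8
356: h=0 → slot 0
165: h=6, h2=6, probe 6,1 → slot 1
Table: [356, 165, -, -, -, -, 88, -, 891, 108, -]

165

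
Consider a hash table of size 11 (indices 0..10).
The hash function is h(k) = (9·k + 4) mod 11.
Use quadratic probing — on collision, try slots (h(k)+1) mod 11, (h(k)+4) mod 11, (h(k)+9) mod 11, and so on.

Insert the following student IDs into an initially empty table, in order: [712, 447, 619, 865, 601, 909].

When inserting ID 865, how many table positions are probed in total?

2

712 hashes to 10; slot 10 is free => place at 10.
447 hashes to 1; slot 1 is free => place at 1.
619 hashes to 9; slot 9 is free => place at 9.
865 hashes to 1; 1 taken => place at 2.
601 hashes to 1; 1,2 taken => place at 5.
909 hashes to 1; 1,2,5,10 taken => place at 6.
Table: [-, 447, 865, -, -, 601, 909, -, -, 619, 712]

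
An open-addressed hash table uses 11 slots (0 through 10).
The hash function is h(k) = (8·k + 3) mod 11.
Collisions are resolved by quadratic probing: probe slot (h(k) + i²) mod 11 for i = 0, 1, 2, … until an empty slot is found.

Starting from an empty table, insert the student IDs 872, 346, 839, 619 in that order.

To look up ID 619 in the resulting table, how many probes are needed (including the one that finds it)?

Insert 872: h=5, slot 5 empty => index 5.
Insert 346: h=10, slot 10 empty => index 10.
Insert 839: h=5, slot 5 occupied => index 6.
Insert 619: h=5, slots 5,6 occupied => index 9.
Table: [-, -, -, -, -, 872, 839, -, -, 619, 346]
Lookup 619: h=5, probe 5,6,9 → found at 9.

3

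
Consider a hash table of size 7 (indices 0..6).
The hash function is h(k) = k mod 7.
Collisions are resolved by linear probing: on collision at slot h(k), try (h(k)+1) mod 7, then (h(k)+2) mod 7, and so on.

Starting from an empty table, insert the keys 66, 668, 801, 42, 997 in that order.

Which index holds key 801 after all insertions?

66 hashes to 3; slot 3 is free -> place at 3.
668 hashes to 3; 3 taken -> place at 4.
801 hashes to 3; 3,4 taken -> place at 5.
42 hashes to 0; slot 0 is free -> place at 0.
997 hashes to 3; 3,4,5 taken -> place at 6.
Table: [42, -, -, 66, 668, 801, 997]

5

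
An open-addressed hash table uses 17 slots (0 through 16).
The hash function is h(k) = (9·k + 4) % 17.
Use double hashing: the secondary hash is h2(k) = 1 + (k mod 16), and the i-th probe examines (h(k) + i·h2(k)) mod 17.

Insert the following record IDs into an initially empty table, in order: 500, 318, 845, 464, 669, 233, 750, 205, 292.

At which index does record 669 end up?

4

500 hashes to 16; slot 16 is free => place at 16.
318 hashes to 10; slot 10 is free => place at 10.
845 hashes to 10, h2=14; 10 taken => place at 7.
464 hashes to 15; slot 15 is free => place at 15.
669 hashes to 7, h2=14; 7 taken => place at 4.
233 hashes to 10, h2=10; 10 taken => place at 3.
750 hashes to 5; slot 5 is free => place at 5.
205 hashes to 13; slot 13 is free => place at 13.
292 hashes to 14; slot 14 is free => place at 14.
Table: [-, -, -, 233, 669, 750, -, 845, -, -, 318, -, -, 205, 292, 464, 500]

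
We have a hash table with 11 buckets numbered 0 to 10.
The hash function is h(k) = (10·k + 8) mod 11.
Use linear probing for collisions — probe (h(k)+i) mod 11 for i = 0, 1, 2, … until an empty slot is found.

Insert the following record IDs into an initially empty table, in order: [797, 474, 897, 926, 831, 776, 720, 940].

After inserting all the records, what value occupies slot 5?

776

797: h=3 -> slot 3
474: h=7 -> slot 7
897: h=2 -> slot 2
926: h=6 -> slot 6
831: h=2, probe 2,3,4 -> slot 4
776: h=2, probe 2,3,4,5 -> slot 5
720: h=3, probe 3,4,5,6,7,8 -> slot 8
940: h=3, probe 3,4,5,6,7,8,9 -> slot 9
Table: [_, _, 897, 797, 831, 776, 926, 474, 720, 940, _]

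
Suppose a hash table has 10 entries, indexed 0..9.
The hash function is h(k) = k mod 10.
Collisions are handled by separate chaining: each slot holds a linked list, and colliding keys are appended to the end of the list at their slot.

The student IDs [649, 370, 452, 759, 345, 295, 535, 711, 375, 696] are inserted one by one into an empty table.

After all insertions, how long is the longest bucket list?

649 -> bucket 9
370 -> bucket 0
452 -> bucket 2
759 -> bucket 9 (collision)
345 -> bucket 5
295 -> bucket 5 (collision)
535 -> bucket 5 (collision)
711 -> bucket 1
375 -> bucket 5 (collision)
696 -> bucket 6
Final buckets:
0: 370
1: 711
2: 452
3: .
4: .
5: 345 -> 295 -> 535 -> 375
6: 696
7: .
8: .
9: 649 -> 759

4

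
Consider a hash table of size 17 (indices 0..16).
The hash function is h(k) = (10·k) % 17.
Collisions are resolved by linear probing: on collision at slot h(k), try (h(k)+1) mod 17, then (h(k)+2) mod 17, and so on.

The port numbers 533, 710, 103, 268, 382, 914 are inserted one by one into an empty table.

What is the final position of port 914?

Insert 533: h=9, slot 9 empty => index 9.
Insert 710: h=11, slot 11 empty => index 11.
Insert 103: h=10, slot 10 empty => index 10.
Insert 268: h=11, slot 11 occupied => index 12.
Insert 382: h=12, slot 12 occupied => index 13.
Insert 914: h=11, slots 11,12,13 occupied => index 14.
Table: [., ., ., ., ., ., ., ., ., 533, 103, 710, 268, 382, 914, ., .]

14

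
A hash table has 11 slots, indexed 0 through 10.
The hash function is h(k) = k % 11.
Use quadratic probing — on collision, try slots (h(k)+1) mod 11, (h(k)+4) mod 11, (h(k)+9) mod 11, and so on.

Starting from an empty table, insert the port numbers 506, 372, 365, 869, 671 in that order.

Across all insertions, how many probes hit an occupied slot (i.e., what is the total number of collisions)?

3

506: h=0 -> slot 0
372: h=9 -> slot 9
365: h=2 -> slot 2
869: h=0, probe 0,1 -> slot 1
671: h=0, probe 0,1,4 -> slot 4
Table: [506, 869, 365, ∅, 671, ∅, ∅, ∅, ∅, 372, ∅]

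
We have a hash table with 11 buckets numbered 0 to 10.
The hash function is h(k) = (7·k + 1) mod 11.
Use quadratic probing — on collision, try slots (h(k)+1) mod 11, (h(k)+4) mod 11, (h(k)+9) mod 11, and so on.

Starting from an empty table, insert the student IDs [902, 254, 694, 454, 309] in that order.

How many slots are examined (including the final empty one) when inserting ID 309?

902 hashes to 1; slot 1 is free → place at 1.
254 hashes to 8; slot 8 is free → place at 8.
694 hashes to 8; 8 taken → place at 9.
454 hashes to 0; slot 0 is free → place at 0.
309 hashes to 8; 8,9,1 taken → place at 6.
Table: [454, 902, ., ., ., ., 309, ., 254, 694, .]

4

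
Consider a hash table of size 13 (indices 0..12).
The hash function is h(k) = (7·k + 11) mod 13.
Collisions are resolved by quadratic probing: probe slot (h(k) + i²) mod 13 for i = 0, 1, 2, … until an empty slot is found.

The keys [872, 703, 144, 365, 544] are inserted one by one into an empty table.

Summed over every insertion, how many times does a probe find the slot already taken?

6

872: h=5 → slot 5
703: h=5, probe 5,6 → slot 6
144: h=5, probe 5,6,9 → slot 9
365: h=5, probe 5,6,9,1 → slot 1
544: h=10 → slot 10
Table: [., 365, ., ., ., 872, 703, ., ., 144, 544, ., .]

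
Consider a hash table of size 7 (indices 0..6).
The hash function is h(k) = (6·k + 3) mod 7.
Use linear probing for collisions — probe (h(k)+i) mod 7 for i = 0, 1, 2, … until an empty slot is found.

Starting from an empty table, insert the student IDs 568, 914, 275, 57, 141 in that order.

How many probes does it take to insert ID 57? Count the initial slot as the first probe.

2

568: h=2 => slot 2
914: h=6 => slot 6
275: h=1 => slot 1
57: h=2, probe 2,3 => slot 3
141: h=2, probe 2,3,4 => slot 4
Table: [_, 275, 568, 57, 141, _, 914]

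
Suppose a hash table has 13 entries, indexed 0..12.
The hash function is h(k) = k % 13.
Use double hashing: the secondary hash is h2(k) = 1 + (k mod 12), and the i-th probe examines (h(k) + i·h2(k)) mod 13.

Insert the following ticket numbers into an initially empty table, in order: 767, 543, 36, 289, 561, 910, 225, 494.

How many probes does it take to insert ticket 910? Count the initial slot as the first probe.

767: h=0 => slot 0
543: h=10 => slot 10
36: h=10, h2=1, probe 10,11 => slot 11
289: h=3 => slot 3
561: h=2 => slot 2
910: h=0, h2=11, probe 0,11,9 => slot 9
225: h=4 => slot 4
494: h=0, h2=3, probe 0,3,6 => slot 6
Table: [767, ., 561, 289, 225, ., 494, ., ., 910, 543, 36, .]

3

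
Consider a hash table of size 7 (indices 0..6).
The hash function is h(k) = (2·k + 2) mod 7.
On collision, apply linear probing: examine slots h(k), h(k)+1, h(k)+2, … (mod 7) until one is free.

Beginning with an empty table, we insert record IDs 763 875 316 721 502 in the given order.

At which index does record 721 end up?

5

Insert 763: h=2, slot 2 empty -> index 2.
Insert 875: h=2, slot 2 occupied -> index 3.
Insert 316: h=4, slot 4 empty -> index 4.
Insert 721: h=2, slots 2,3,4 occupied -> index 5.
Insert 502: h=5, slot 5 occupied -> index 6.
Table: [∅, ∅, 763, 875, 316, 721, 502]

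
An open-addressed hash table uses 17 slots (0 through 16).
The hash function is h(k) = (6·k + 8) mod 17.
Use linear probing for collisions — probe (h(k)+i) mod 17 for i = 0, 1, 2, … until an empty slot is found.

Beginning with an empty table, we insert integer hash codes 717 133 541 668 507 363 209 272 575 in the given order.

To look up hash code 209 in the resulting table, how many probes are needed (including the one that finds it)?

2

Insert 717: h=9, slot 9 empty → index 9.
Insert 133: h=7, slot 7 empty → index 7.
Insert 541: h=7, slot 7 occupied → index 8.
Insert 668: h=4, slot 4 empty → index 4.
Insert 507: h=7, slots 7,8,9 occupied → index 10.
Insert 363: h=10, slot 10 occupied → index 11.
Insert 209: h=4, slot 4 occupied → index 5.
Insert 272: h=8, slots 8,9,10,11 occupied → index 12.
Insert 575: h=7, slots 7,8,9,10,11,12 occupied → index 13.
Table: [—, —, —, —, 668, 209, —, 133, 541, 717, 507, 363, 272, 575, —, —, —]
Lookup 209: h=4, probe 4,5 → found at 5.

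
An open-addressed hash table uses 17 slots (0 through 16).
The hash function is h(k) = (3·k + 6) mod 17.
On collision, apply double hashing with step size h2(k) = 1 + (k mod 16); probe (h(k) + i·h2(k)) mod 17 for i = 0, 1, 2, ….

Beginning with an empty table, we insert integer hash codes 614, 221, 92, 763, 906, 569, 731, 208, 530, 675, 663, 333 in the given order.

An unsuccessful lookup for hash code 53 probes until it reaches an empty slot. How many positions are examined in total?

3

614: h=12 => slot 12
221: h=6 => slot 6
92: h=10 => slot 10
763: h=0 => slot 0
906: h=4 => slot 4
569: h=13 => slot 13
731: h=6, h2=12, probe 6,1 => slot 1
208: h=1, h2=1, probe 1,2 => slot 2
530: h=15 => slot 15
675: h=8 => slot 8
663: h=6, h2=8, probe 6,14 => slot 14
333: h=2, h2=14, probe 2,16 => slot 16
Table: [763, 731, 208, -, 906, -, 221, -, 675, -, 92, -, 614, 569, 663, 530, 333]
Lookup 53: h=12, h2=6, probe 12,1,7 → slot 7 empty, not found.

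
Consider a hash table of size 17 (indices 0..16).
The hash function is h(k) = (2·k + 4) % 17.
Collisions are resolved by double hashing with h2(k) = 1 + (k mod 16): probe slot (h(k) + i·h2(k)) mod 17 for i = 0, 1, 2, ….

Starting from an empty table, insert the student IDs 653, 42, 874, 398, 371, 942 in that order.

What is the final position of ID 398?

653: h=1 -> slot 1
42: h=3 -> slot 3
874: h=1, h2=11, probe 1,12 -> slot 12
398: h=1, h2=15, probe 1,16 -> slot 16
371: h=15 -> slot 15
942: h=1, h2=15, probe 1,16,14 -> slot 14
Table: [., 653, ., 42, ., ., ., ., ., ., ., ., 874, ., 942, 371, 398]

16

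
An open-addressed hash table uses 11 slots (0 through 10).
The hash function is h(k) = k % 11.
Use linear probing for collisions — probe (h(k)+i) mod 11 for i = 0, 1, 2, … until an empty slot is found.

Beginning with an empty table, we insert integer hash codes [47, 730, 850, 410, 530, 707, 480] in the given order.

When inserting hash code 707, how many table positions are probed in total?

47 hashes to 3; slot 3 is free → place at 3.
730 hashes to 4; slot 4 is free → place at 4.
850 hashes to 3; 3,4 taken → place at 5.
410 hashes to 3; 3,4,5 taken → place at 6.
530 hashes to 2; slot 2 is free → place at 2.
707 hashes to 3; 3,4,5,6 taken → place at 7.
480 hashes to 7; 7 taken → place at 8.
Table: [—, —, 530, 47, 730, 850, 410, 707, 480, —, —]

5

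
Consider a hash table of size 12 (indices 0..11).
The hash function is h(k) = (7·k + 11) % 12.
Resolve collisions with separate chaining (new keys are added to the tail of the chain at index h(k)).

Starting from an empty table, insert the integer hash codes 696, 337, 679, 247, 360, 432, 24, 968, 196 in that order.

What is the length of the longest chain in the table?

4

Insert 696: h=11, bucket 11 empty → new chain.
Insert 337: h=6, bucket 6 empty → new chain.
Insert 679: h=0, bucket 0 empty → new chain.
Insert 247: h=0, bucket 0 nonempty → append to chain.
Insert 360: h=11, bucket 11 nonempty → append to chain.
Insert 432: h=11, bucket 11 nonempty → append to chain.
Insert 24: h=11, bucket 11 nonempty → append to chain.
Insert 968: h=7, bucket 7 empty → new chain.
Insert 196: h=3, bucket 3 empty → new chain.
Final buckets:
0: 679 -> 247
1: _
2: _
3: 196
4: _
5: _
6: 337
7: 968
8: _
9: _
10: _
11: 696 -> 360 -> 432 -> 24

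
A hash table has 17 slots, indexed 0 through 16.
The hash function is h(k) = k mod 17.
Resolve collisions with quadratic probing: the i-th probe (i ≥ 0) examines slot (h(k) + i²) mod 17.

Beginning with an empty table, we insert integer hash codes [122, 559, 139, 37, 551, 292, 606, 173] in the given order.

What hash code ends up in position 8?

122: h=3 → slot 3
559: h=15 → slot 15
139: h=3, probe 3,4 → slot 4
37: h=3, probe 3,4,7 → slot 7
551: h=7, probe 7,8 → slot 8
292: h=3, probe 3,4,7,12 → slot 12
606: h=11 → slot 11
173: h=3, probe 3,4,7,12,2 → slot 2
Table: [∅, ∅, 173, 122, 139, ∅, ∅, 37, 551, ∅, ∅, 606, 292, ∅, ∅, 559, ∅]

551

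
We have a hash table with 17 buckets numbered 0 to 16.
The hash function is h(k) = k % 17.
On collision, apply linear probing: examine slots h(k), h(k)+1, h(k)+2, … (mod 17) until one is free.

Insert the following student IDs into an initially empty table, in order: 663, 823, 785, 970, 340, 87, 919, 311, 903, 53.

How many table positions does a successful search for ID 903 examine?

663: h=0 -> slot 0
823: h=7 -> slot 7
785: h=3 -> slot 3
970: h=1 -> slot 1
340: h=0, probe 0,1,2 -> slot 2
87: h=2, probe 2,3,4 -> slot 4
919: h=1, probe 1,2,3,4,5 -> slot 5
311: h=5, probe 5,6 -> slot 6
903: h=2, probe 2,3,4,5,6,7,8 -> slot 8
53: h=2, probe 2,3,4,5,6,7,8,9 -> slot 9
Table: [663, 970, 340, 785, 87, 919, 311, 823, 903, 53, ., ., ., ., ., ., .]
Lookup 903: h=2, probe 2,3,4,5,6,7,8 → found at 8.

7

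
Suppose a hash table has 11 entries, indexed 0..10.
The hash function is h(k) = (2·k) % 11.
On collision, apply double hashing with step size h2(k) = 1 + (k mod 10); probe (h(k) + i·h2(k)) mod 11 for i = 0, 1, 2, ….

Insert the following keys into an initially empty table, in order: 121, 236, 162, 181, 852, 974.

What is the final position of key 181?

Insert 121: h=0, slot 0 empty -> index 0.
Insert 236: h=10, slot 10 empty -> index 10.
Insert 162: h=5, slot 5 empty -> index 5.
Insert 181: h=10, h2=2, slot 10 occupied -> index 1.
Insert 852: h=10, h2=3, slot 10 occupied -> index 2.
Insert 974: h=1, h2=5, slot 1 occupied -> index 6.
Table: [121, 181, 852, _, _, 162, 974, _, _, _, 236]

1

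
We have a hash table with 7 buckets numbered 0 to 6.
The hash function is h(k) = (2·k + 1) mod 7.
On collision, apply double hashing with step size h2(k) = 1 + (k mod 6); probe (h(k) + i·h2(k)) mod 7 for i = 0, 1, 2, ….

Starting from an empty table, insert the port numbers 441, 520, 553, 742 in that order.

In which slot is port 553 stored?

3

441 hashes to 1; slot 1 is free → place at 1.
520 hashes to 5; slot 5 is free → place at 5.
553 hashes to 1, h2=2; 1 taken → place at 3.
742 hashes to 1, h2=5; 1 taken → place at 6.
Table: [-, 441, -, 553, -, 520, 742]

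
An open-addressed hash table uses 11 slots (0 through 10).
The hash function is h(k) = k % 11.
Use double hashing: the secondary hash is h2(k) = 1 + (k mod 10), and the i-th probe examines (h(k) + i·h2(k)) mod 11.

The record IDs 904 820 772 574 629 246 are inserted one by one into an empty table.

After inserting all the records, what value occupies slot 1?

629

904 hashes to 2; slot 2 is free → place at 2.
820 hashes to 6; slot 6 is free → place at 6.
772 hashes to 2, h2=3; 2 taken → place at 5.
574 hashes to 2, h2=5; 2 taken → place at 7.
629 hashes to 2, h2=10; 2 taken → place at 1.
246 hashes to 4; slot 4 is free → place at 4.
Table: [., 629, 904, ., 246, 772, 820, 574, ., ., .]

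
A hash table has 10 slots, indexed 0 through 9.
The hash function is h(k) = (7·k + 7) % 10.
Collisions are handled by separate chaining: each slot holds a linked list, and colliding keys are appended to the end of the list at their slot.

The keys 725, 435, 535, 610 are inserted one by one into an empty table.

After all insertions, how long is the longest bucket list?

3

Insert 725: h=2, bucket 2 empty → new chain.
Insert 435: h=2, bucket 2 nonempty → append to chain.
Insert 535: h=2, bucket 2 nonempty → append to chain.
Insert 610: h=7, bucket 7 empty → new chain.
Final buckets:
0: -
1: -
2: 725 -> 435 -> 535
3: -
4: -
5: -
6: -
7: 610
8: -
9: -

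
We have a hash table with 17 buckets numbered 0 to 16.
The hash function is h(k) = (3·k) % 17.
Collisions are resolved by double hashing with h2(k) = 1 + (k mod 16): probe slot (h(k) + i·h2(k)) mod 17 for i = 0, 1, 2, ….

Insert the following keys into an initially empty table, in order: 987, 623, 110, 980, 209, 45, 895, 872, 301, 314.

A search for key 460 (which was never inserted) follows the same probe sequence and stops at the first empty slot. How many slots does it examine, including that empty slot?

987 hashes to 3; slot 3 is free => place at 3.
623 hashes to 16; slot 16 is free => place at 16.
110 hashes to 7; slot 7 is free => place at 7.
980 hashes to 16, h2=5; 16 taken => place at 4.
209 hashes to 15; slot 15 is free => place at 15.
45 hashes to 16, h2=14; 16 taken => place at 13.
895 hashes to 16, h2=16; 16,15 taken => place at 14.
872 hashes to 15, h2=9; 15,7,16 taken => place at 8.
301 hashes to 2; slot 2 is free => place at 2.
314 hashes to 7, h2=11; 7 taken => place at 1.
Table: [., 314, 301, 987, 980, ., ., 110, 872, ., ., ., ., 45, 895, 209, 623]
Lookup 460: h=3, h2=13, probe 3,16,12 → slot 12 empty, not found.

3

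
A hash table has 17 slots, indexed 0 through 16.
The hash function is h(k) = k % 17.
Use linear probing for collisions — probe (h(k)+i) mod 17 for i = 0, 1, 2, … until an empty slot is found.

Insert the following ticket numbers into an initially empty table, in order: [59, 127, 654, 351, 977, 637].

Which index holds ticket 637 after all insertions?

59: h=8 => slot 8
127: h=8, probe 8,9 => slot 9
654: h=8, probe 8,9,10 => slot 10
351: h=11 => slot 11
977: h=8, probe 8,9,10,11,12 => slot 12
637: h=8, probe 8,9,10,11,12,13 => slot 13
Table: [—, —, —, —, —, —, —, —, 59, 127, 654, 351, 977, 637, —, —, —]

13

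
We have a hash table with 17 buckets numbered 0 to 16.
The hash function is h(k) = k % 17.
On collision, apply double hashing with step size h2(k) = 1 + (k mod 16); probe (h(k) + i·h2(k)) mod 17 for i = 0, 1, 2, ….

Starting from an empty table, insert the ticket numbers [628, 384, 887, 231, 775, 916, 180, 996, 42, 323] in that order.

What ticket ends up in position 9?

Insert 628: h=16, slot 16 empty -> index 16.
Insert 384: h=10, slot 10 empty -> index 10.
Insert 887: h=3, slot 3 empty -> index 3.
Insert 231: h=10, h2=8, slot 10 occupied -> index 1.
Insert 775: h=10, h2=8, slots 10,1 occupied -> index 9.
Insert 916: h=15, slot 15 empty -> index 15.
Insert 180: h=10, h2=5, slots 10,15,3 occupied -> index 8.
Insert 996: h=10, h2=5, slots 10,15,3,8 occupied -> index 13.
Insert 42: h=8, h2=11, slot 8 occupied -> index 2.
Insert 323: h=0, slot 0 empty -> index 0.
Table: [323, 231, 42, 887, —, —, —, —, 180, 775, 384, —, —, 996, —, 916, 628]

775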